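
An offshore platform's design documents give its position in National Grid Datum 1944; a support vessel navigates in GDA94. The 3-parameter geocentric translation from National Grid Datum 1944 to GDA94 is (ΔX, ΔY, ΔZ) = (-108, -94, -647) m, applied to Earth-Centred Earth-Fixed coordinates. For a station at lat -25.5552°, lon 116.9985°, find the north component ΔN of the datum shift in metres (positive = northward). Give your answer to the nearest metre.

ΔN = -599 m

At φ = -25.5552°, λ = 116.9985°: sin φ = -0.431380, cos φ = 0.902170, sin λ = 0.891018, cos λ = -0.453967.
ΔN = −sin φ cos λ·ΔX − sin φ sin λ·ΔY + cos φ·ΔZ = −(-0.431380)(-0.453967)(-108) − (-0.431380)(0.891018)(-94) + (0.902170)(-647) = -598.68 m.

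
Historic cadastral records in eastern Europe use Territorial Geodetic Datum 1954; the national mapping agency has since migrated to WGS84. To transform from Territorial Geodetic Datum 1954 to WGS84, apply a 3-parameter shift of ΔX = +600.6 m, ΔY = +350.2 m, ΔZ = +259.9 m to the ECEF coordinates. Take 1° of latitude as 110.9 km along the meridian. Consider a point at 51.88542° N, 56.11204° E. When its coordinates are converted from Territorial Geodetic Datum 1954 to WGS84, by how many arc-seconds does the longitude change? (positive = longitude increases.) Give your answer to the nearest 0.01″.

sin φ = 0.786778, cos φ = 0.617236, sin λ = 0.830129, cos λ = 0.557571.
East component: ΔE = −sin λ·ΔX + cos λ·ΔY = −(0.830129)(600.6) + (0.557571)(350.2) = -303.31 m.
1° of latitude spans 110900 m; at latitude φ, 1° of longitude spans that × cos φ = 68451.5 m, so Δλ = -303.31 / 68451.5 × 3600 = -15.952″.

Δλ = -15.95″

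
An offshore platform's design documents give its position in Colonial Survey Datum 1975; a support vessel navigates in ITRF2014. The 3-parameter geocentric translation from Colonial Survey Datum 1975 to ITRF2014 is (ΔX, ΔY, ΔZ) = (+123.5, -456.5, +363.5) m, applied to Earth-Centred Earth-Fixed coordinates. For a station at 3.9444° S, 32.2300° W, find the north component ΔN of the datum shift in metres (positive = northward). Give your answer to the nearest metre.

ΔN = 387 m

The local north axis is (−sin φ cos λ, −sin φ sin λ, cos φ), giving ΔN = 7.186 + 16.747 + 362.639 = 386.57 m.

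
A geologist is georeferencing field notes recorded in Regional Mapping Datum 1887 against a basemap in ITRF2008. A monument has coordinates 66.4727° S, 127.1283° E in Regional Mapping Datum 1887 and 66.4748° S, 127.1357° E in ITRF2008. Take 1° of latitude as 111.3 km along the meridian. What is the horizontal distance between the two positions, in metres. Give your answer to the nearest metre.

Δφ = -66.4748° − -66.4727° = -0.0021°; Δλ = 127.1357° − 127.1283° = +0.0074°.
ΔN = Δφ × 111300 = -233.7 m; ΔE = Δλ × 111300 × cos(-66.4727°) = +0.0074 × 111300 × 0.399186 = 328.8 m.
Distance = √(ΔE² + ΔN²) = √(328.8² + (-233.7)²) = 403.4 m.

403 m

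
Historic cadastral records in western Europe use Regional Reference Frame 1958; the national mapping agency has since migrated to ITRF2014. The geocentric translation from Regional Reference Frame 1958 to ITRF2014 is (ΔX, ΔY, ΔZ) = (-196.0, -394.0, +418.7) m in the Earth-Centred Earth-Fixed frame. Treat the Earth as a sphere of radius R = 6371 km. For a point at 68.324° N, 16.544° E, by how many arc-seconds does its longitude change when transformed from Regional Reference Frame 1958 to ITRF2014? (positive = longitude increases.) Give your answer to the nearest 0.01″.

Δλ = -28.21″

sin φ = 0.929287, cos φ = 0.369358, sin λ = 0.284752, cos λ = 0.958601.
East component: ΔE = −sin λ·ΔX + cos λ·ΔY = −(0.284752)(-196.0) + (0.958601)(-394.0) = -321.88 m.
1° of latitude spans πR/180 = 111195 m; at latitude φ, 1° of longitude spans that × cos φ = 41070.7 m, so Δλ = -321.88 / 41070.7 × 3600 = -28.214″.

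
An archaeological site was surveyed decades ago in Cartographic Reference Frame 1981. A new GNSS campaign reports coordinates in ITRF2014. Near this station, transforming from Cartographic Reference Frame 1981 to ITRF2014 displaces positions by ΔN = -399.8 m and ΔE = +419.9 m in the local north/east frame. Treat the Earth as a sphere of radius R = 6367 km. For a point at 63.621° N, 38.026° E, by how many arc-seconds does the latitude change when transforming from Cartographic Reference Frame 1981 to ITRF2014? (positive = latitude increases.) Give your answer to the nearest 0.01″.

Δφ = -12.95″

On a sphere of radius R, 1 rad of latitude = R, so Δφ = ΔN / R = -399.8 / 6367000 = -6.2793e-05 rad = -12.952″.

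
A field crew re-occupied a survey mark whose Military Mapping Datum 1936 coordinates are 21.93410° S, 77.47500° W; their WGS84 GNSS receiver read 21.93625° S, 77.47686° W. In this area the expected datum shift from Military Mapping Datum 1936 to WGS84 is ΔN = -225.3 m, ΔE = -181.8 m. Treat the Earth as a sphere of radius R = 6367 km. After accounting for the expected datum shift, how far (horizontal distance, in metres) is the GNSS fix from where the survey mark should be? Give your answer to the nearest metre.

17 m

Observed coordinate differences: Δφ = -0.00215°, Δλ = -0.00186°.
Converting to metres (1° lat = 111125 m, cos φ = 0.927614): observed ΔN = -238.9 m, observed ΔE = -191.7 m.
Subtracting the expected shift leaves a residual of -238.9 − (-225.3) = -13.6 m north and -191.7 − (-181.8) = -9.9 m east.
Residual distance = √((-13.6)² + (-9.9)²) = 16.9 m.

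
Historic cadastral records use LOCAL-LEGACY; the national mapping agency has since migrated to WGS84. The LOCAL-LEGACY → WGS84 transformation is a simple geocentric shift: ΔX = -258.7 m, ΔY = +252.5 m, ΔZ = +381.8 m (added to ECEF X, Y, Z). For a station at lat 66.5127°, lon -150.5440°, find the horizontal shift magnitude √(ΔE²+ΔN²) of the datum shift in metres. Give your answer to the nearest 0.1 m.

At φ = 66.5127°, λ = -150.5440°: sin φ = 0.917148, cos φ = 0.398546, sin λ = -0.491755, cos λ = -0.870734.
ΔE = −sin λ·ΔX + cos λ·ΔY = −(-0.491755)·(-258.7) + (-0.870734)·(252.5) = -347.08 m.
ΔN = −sin φ cos λ·ΔX − sin φ sin λ·ΔY + cos φ·ΔZ = −(0.917148)(-0.870734)(-258.7) − (0.917148)(-0.491755)(252.5) + (0.398546)(381.8) = 59.45 m.
Horizontal magnitude = √(ΔE² + ΔN²) = √((-347.08)² + 59.45²) = 352.13 m.

352.1 m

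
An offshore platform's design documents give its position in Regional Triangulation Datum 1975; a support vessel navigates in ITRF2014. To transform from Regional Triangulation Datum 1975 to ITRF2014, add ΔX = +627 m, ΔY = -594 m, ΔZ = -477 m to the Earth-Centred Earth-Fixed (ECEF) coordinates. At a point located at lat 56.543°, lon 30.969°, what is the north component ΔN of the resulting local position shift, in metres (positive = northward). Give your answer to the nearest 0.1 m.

At φ = 56.543°, λ = 30.969°: sin φ = 0.834300, cos φ = 0.551311, sin λ = 0.514574, cos λ = 0.857446.
ΔN = −sin φ cos λ·ΔX − sin φ sin λ·ΔY + cos φ·ΔZ = −(0.834300)(0.857446)(627) − (0.834300)(0.514574)(-594) + (0.551311)(-477) = -456.50 m.

ΔN = -456.5 m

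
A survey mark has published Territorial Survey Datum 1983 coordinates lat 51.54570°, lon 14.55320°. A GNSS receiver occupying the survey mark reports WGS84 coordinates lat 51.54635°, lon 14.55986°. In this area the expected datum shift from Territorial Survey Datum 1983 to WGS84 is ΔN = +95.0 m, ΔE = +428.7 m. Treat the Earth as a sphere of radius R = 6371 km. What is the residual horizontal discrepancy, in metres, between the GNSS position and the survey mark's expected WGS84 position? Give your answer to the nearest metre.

39 m

Observed coordinate differences: Δφ = +0.00065°, Δλ = +0.00666°.
Converting to metres (1° lat = 111195 m, cos φ = 0.621890): observed ΔN = 72.3 m, observed ΔE = 460.5 m.
Subtracting the expected shift leaves a residual of 72.3 − (95.0) = -22.7 m north and 460.5 − (428.7) = 31.8 m east.
Residual distance = √((-22.7)² + 31.8²) = 39.1 m.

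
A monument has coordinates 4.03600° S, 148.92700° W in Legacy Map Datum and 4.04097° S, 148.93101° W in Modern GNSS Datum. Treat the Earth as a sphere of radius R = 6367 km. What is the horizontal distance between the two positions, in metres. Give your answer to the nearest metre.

709 m

Δφ = -4.04097° − -4.03600° = -0.00497°; Δλ = -148.93101° − -148.92700° = -0.00401°.
1° along a meridian = πR/180 = 111125 m.
ΔN = Δφ × 111125 = -552.3 m; ΔE = Δλ × 111125 × cos(-4.03600°) = -0.00401 × 111125 × 0.997520 = -444.5 m.
Distance = √(ΔE² + ΔN²) = √((-444.5)² + (-552.3)²) = 709.0 m.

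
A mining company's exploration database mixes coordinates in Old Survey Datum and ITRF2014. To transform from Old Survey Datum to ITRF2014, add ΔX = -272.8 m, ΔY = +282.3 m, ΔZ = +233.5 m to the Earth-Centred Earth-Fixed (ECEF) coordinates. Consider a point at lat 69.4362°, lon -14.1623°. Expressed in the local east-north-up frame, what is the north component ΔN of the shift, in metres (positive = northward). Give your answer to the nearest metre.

ΔN = 394 m

At φ = 69.4362°, λ = -14.1623°: sin φ = 0.936282, cos φ = 0.351250, sin λ = -0.244669, cos λ = 0.969607.
ΔN = −sin φ cos λ·ΔX − sin φ sin λ·ΔY + cos φ·ΔZ = −(0.936282)(0.969607)(-272.8) − (0.936282)(-0.244669)(282.3) + (0.351250)(233.5) = 394.34 m.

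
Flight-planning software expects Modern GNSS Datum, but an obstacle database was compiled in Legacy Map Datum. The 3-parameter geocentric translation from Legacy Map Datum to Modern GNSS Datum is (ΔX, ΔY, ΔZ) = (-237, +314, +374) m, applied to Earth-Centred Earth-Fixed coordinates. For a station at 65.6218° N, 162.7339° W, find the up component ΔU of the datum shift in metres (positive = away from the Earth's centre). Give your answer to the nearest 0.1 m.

At φ = 65.6218°, λ = -162.7339°: sin φ = 0.910841, cos φ = 0.412758, sin λ = -0.296810, cos λ = -0.954937.
ΔU = cos φ cos λ·ΔX + cos φ sin λ·ΔY + sin φ·ΔZ = (0.412758)(-0.954937)(-237) + (0.412758)(-0.296810)(314) + (0.910841)(374) = 395.60 m.

ΔU = 395.6 m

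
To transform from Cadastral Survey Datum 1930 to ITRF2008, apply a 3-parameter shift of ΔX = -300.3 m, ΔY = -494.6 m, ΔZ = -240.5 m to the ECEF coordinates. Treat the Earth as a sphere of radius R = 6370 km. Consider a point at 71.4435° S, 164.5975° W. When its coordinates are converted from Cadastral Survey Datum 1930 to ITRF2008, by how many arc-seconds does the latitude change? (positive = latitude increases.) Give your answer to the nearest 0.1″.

Δφ = 10.4″

sin φ = -0.948010, cos φ = 0.318240, sin λ = -0.265598, cos λ = -0.964084.
North component: ΔN = −sin φ cos λ·ΔX − sin φ sin λ·ΔY + cos φ·ΔZ = −(-0.948010)(-0.964084)(-300.3) − (-0.948010)(-0.265598)(-494.6) + (0.318240)(-240.5) = 322.46 m.
1° of latitude spans πR/180 = 111177 m, so Δφ = 322.46 / 111177 × 3600 = 10.442″.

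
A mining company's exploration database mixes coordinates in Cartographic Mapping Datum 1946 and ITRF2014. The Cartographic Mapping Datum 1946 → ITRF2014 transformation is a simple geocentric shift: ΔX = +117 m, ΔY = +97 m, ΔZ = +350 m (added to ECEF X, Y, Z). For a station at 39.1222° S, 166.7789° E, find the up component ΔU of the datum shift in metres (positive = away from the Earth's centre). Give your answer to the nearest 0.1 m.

The local up (radial) axis is (cos φ cos λ, cos φ sin λ, sin φ), giving ΔU = -88.363 + 17.211 − 220.842 = -291.99 m.

ΔU = -292.0 m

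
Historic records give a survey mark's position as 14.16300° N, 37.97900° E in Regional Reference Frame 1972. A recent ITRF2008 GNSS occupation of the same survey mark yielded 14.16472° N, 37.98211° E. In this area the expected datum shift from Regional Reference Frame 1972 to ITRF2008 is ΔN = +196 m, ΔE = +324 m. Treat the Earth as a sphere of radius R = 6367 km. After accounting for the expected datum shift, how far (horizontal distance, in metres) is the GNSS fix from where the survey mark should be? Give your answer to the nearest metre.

Observed coordinate differences: Δφ = +0.00172°, Δλ = +0.00311°.
Converting to metres (1° lat = 111125 m, cos φ = 0.969604): observed ΔN = 191.1 m, observed ΔE = 335.1 m.
Subtracting the expected shift leaves a residual of 191.1 − (196) = -4.9 m north and 335.1 − (324) = 11.1 m east.
Residual distance = √((-4.9)² + 11.1²) = 12.1 m.

12 m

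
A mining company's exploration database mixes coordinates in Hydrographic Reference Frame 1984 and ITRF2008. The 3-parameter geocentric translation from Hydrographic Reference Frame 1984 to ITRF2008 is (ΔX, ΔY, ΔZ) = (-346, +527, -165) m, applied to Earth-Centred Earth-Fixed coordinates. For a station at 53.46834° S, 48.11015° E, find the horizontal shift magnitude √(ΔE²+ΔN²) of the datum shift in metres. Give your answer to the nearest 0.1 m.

The local east axis at (φ, λ) is (−sin λ, cos λ, 0), so ΔE = −sin(48.11015°)·(-346) + cos(48.11015°)·527 = 609.45 m.
The local north axis is (−sin φ cos λ, −sin φ sin λ, cos φ), giving ΔN = -185.635 + 315.236 − 98.219 = 31.38 m.
Horizontal magnitude = √(ΔE² + ΔN²) = √(609.45² + 31.38²) = 610.26 m.

610.3 m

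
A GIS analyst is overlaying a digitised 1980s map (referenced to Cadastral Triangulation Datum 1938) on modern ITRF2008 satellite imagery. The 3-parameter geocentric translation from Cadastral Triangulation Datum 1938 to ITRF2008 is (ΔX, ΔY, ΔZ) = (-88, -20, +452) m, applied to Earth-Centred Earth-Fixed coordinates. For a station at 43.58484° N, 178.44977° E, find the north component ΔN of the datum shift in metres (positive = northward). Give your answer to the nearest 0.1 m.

At φ = 43.58484°, λ = 178.44977°: sin φ = 0.689428, cos φ = 0.724354, sin λ = 0.027053, cos λ = -0.999634.
ΔN = −sin φ cos λ·ΔX − sin φ sin λ·ΔY + cos φ·ΔZ = −(0.689428)(-0.999634)(-88) − (0.689428)(0.027053)(-20) + (0.724354)(452) = 267.13 m.

ΔN = 267.1 m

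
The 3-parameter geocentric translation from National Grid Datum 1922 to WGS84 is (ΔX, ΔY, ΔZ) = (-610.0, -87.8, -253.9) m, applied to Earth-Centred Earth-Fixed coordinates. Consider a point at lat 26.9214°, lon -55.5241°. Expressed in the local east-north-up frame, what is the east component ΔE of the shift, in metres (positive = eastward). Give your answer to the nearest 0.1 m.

ΔE = -552.6 m

At φ = 26.9214°, λ = -55.5241°: sin φ = 0.452768, cos φ = 0.891628, sin λ = -0.824364, cos λ = 0.566060.
ΔE = −sin λ·ΔX + cos λ·ΔY = −(-0.824364)·(-610.0) + (0.566060)·(-87.8) = -552.56 m.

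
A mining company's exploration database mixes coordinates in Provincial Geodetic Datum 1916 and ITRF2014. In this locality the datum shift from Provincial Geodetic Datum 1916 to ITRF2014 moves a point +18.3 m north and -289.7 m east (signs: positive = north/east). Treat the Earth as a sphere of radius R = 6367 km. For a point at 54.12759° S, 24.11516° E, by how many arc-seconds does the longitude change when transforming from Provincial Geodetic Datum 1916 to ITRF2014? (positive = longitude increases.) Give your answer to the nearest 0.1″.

Δλ = -16.0″

At latitude -54.12759°, cos φ = 0.585982.
One radian of longitude at latitude φ spans R cos φ, so Δλ = ΔE / (R cos φ) = -289.7 / (6367000 × 0.585982) = -7.7648e-05 rad = -16.016″.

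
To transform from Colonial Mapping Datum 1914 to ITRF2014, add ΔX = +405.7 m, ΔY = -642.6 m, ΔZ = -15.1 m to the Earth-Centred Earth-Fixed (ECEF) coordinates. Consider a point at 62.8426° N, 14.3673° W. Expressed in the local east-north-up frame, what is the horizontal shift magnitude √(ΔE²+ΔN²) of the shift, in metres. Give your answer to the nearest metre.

At φ = 62.8426°, λ = -14.3673°: sin φ = 0.889756, cos φ = 0.456437, sin λ = -0.248137, cos λ = 0.968725.
ΔE = −sin λ·ΔX + cos λ·ΔY = −(-0.248137)·(405.7) + (0.968725)·(-642.6) = -521.83 m.
ΔN = −sin φ cos λ·ΔX − sin φ sin λ·ΔY + cos φ·ΔZ = −(0.889756)(0.968725)(405.7) − (0.889756)(-0.248137)(-642.6) + (0.456437)(-15.1) = -498.45 m.
Horizontal magnitude = √(ΔE² + ΔN²) = √((-521.83)² + (-498.45)²) = 721.64 m.

722 m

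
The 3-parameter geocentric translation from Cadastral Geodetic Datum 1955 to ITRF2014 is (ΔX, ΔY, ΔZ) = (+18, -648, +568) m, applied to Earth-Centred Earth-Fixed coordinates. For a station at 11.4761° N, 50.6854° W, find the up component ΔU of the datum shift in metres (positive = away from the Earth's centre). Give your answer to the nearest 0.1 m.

The local up (radial) axis is (cos φ cos λ, cos φ sin λ, sin φ), giving ΔU = 11.176 + 491.321 + 113.009 = 615.51 m.

ΔU = 615.5 m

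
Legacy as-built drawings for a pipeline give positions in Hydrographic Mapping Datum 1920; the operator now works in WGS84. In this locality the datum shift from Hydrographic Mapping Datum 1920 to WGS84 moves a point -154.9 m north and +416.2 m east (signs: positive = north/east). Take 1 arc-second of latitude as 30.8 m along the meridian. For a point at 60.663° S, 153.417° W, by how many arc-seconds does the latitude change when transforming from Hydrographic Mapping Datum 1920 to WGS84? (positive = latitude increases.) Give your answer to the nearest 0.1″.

1″ of latitude = 30.80 m, so Δφ = -154.9 / 30.80 = -5.029″.

Δφ = -5.0″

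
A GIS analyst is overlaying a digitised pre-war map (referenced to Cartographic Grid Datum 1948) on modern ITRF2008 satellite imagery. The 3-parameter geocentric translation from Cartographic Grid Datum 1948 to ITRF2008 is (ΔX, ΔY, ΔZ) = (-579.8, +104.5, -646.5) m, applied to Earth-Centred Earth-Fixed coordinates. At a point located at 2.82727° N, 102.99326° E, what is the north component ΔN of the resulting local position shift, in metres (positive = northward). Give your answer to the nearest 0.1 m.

ΔN = -657.2 m

The local north axis is (−sin φ cos λ, −sin φ sin λ, cos φ), giving ΔN = -6.430 − 5.023 − 645.713 = -657.17 m.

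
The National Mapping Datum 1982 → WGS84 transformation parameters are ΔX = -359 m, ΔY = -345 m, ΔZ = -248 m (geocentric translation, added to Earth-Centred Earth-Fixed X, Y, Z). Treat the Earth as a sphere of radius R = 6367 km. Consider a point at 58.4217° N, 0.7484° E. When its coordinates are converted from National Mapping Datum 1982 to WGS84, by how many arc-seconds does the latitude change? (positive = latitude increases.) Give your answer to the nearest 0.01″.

Δφ = 5.82″

sin φ = 0.851925, cos φ = 0.523663, sin λ = 0.013062, cos λ = 0.999915.
North component: ΔN = −sin φ cos λ·ΔX − sin φ sin λ·ΔY + cos φ·ΔZ = −(0.851925)(0.999915)(-359) − (0.851925)(0.013062)(-345) + (0.523663)(-248) = 179.79 m.
1° of latitude spans πR/180 = 111125 m, so Δφ = 179.79 / 111125 × 3600 = 5.824″.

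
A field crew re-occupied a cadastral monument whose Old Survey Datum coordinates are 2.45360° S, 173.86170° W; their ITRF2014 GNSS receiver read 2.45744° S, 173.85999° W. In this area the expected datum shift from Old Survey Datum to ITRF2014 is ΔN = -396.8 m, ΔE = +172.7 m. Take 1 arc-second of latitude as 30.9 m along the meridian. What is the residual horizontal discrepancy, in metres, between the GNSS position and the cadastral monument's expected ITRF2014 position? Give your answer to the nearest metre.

Observed coordinate differences: Δφ = -0.00384°, Δλ = +0.00171°.
Converting to metres (1° lat = 111240 m, cos φ = 0.999083): observed ΔN = -427.2 m, observed ΔE = 190.0 m.
Subtracting the expected shift leaves a residual of -427.2 − (-396.8) = -30.4 m north and 190.0 − (172.7) = 17.3 m east.
Residual distance = √((-30.4)² + 17.3²) = 35.0 m.

35 m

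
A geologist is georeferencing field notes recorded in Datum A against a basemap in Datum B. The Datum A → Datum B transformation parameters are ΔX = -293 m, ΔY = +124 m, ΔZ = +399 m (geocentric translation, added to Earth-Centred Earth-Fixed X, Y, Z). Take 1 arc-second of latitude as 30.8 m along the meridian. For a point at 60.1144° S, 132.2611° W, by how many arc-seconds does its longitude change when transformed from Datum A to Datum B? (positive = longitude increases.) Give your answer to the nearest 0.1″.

sin φ = -0.867022, cos φ = 0.498270, sin λ = -0.740088, cos λ = -0.672510.
East component: ΔE = −sin λ·ΔX + cos λ·ΔY = −(-0.740088)(-293) + (-0.672510)(124) = -300.24 m.
1° of latitude spans 3600 × 30.80 = 110880 m; at latitude φ, 1° of longitude spans that × cos φ = 55248.2 m, so Δλ = -300.24 / 55248.2 × 3600 = -19.564″.

Δλ = -19.6″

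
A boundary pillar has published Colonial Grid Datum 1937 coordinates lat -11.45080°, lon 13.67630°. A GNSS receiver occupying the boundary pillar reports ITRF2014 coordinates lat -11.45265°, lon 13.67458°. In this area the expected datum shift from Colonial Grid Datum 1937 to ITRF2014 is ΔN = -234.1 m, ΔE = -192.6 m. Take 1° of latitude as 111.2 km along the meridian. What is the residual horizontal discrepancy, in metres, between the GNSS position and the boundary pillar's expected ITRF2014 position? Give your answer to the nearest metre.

Observed coordinate differences: Δφ = -0.00185°, Δλ = -0.00172°.
Converting to metres (1° lat = 111200 m, cos φ = 0.980096): observed ΔN = -205.7 m, observed ΔE = -187.5 m.
Subtracting the expected shift leaves a residual of -205.7 − (-234.1) = 28.4 m north and -187.5 − (-192.6) = 5.1 m east.
Residual distance = √(28.4² + 5.1²) = 28.8 m.

29 m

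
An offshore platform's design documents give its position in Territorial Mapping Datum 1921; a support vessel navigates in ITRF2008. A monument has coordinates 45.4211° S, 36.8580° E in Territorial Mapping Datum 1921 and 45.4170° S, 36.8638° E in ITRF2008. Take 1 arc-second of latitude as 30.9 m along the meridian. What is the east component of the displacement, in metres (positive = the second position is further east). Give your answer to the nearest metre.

Δφ = -45.4170° − -45.4211° = +0.0041°; Δλ = 36.8638° − 36.8580° = +0.0058°.
1° of latitude = 3600 × 30.90 = 111240 m.
ΔN = Δφ × 111240 = 456.1 m; ΔE = Δλ × 111240 × cos(-45.4211°) = +0.0058 × 111240 × 0.701891 = 452.9 m.

ΔE = 453 m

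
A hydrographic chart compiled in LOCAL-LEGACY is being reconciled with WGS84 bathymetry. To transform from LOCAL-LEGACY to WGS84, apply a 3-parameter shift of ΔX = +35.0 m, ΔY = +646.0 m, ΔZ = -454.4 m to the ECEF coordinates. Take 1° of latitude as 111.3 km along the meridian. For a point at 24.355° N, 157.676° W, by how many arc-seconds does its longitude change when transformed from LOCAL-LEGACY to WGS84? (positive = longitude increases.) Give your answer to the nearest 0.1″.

sin φ = 0.412389, cos φ = 0.911008, sin λ = -0.379844, cos λ = -0.925051.
East component: ΔE = −sin λ·ΔX + cos λ·ΔY = −(-0.379844)(35.0) + (-0.925051)(646.0) = -584.29 m.
1° of latitude spans 111300 m; at latitude φ, 1° of longitude spans that × cos φ = 101395.2 m, so Δλ = -584.29 / 101395.2 × 3600 = -20.745″.

Δλ = -20.7″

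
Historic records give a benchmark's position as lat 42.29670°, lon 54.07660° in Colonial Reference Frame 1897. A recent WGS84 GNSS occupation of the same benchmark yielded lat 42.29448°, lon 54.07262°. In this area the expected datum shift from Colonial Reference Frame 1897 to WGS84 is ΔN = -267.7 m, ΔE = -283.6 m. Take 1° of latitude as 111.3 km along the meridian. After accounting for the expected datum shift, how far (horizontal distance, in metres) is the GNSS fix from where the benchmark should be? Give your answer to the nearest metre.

49 m

Observed coordinate differences: Δφ = -0.00222°, Δλ = -0.00398°.
Converting to metres (1° lat = 111300 m, cos φ = 0.739670): observed ΔN = -247.1 m, observed ΔE = -327.7 m.
Subtracting the expected shift leaves a residual of -247.1 − (-267.7) = 20.6 m north and -327.7 − (-283.6) = -44.1 m east.
Residual distance = √(20.6² + (-44.1)²) = 48.6 m.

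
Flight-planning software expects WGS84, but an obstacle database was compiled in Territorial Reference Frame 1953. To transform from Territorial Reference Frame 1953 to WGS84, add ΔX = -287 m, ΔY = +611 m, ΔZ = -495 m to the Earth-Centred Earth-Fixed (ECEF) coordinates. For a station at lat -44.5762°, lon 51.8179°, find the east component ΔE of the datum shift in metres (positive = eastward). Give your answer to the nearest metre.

At φ = -44.5762°, λ = 51.8179°: sin φ = -0.701857, cos φ = 0.712318, sin λ = 0.786050, cos λ = 0.618163.
ΔE = −sin λ·ΔX + cos λ·ΔY = −(0.786050)·(-287) + (0.618163)·(611) = 603.29 m.

ΔE = 603 m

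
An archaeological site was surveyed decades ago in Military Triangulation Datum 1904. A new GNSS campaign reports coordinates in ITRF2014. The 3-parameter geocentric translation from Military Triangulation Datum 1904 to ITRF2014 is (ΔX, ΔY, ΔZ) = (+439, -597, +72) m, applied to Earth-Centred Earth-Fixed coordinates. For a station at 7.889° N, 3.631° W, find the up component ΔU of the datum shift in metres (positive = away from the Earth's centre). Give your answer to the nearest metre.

ΔU = 481 m

At φ = 7.889°, λ = -3.631°: sin φ = 0.137254, cos φ = 0.990536, sin λ = -0.063330, cos λ = 0.997993.
ΔU = cos φ cos λ·ΔX + cos φ sin λ·ΔY + sin φ·ΔZ = (0.990536)(0.997993)(439) + (0.990536)(-0.063330)(-597) + (0.137254)(72) = 481.31 m.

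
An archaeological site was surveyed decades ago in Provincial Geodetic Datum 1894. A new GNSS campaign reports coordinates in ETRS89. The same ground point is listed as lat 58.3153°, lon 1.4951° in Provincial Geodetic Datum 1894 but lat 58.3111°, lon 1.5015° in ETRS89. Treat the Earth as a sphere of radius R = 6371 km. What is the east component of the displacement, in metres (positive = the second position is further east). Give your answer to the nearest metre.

Δφ = 58.3111° − 58.3153° = -0.0042°; Δλ = 1.5015° − 1.4951° = +0.0064°.
1° along a meridian = πR/180 = 111195 m.
ΔN = Δφ × 111195 = -467.0 m; ΔE = Δλ × 111195 × cos(58.3153°) = +0.0064 × 111195 × 0.525244 = 373.8 m.

ΔE = 374 m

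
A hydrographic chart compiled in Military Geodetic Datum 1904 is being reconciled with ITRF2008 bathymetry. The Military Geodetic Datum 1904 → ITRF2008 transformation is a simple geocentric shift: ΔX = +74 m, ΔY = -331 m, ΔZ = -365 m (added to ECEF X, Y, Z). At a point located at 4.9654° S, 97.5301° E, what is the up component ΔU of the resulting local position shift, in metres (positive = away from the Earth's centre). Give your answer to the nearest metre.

ΔU = -305 m

At φ = -4.9654°, λ = 97.5301°: sin φ = -0.086554, cos φ = 0.996247, sin λ = 0.991376, cos λ = -0.131047.
ΔU = cos φ cos λ·ΔX + cos φ sin λ·ΔY + sin φ·ΔZ = (0.996247)(-0.131047)(74) + (0.996247)(0.991376)(-331) + (-0.086554)(-365) = -304.98 m.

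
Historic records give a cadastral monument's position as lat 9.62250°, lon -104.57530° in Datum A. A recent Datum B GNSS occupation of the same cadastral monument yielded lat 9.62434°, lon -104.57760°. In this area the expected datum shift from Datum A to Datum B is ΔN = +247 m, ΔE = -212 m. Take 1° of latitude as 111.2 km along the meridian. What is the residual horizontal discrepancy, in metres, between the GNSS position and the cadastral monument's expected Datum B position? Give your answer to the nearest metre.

58 m

Observed coordinate differences: Δφ = +0.00184°, Δλ = -0.00230°.
Converting to metres (1° lat = 111200 m, cos φ = 0.985930): observed ΔN = 204.6 m, observed ΔE = -252.2 m.
Subtracting the expected shift leaves a residual of 204.6 − (247) = -42.4 m north and -252.2 − (-212) = -40.2 m east.
Residual distance = √((-42.4)² + (-40.2)²) = 58.4 m.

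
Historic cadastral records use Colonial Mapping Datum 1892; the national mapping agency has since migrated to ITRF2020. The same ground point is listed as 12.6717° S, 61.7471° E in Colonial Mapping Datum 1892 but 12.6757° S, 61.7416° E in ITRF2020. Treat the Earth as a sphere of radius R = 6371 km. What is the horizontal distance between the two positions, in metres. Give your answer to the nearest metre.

744 m

Δφ = -12.6757° − -12.6717° = -0.0040°; Δλ = 61.7416° − 61.7471° = -0.0055°.
1° along a meridian = πR/180 = 111195 m.
ΔN = Δφ × 111195 = -444.8 m; ΔE = Δλ × 111195 × cos(-12.6717°) = -0.0055 × 111195 × 0.975643 = -596.7 m.
Distance = √(ΔE² + ΔN²) = √((-596.7)² + (-444.8)²) = 744.2 m.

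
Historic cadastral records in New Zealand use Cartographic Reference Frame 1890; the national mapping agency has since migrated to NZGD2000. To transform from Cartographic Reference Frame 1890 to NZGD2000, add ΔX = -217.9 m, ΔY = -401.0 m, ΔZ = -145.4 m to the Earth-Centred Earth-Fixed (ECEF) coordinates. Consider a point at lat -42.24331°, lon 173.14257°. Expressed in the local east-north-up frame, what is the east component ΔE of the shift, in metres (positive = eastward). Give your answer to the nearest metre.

ΔE = 424 m

The local east axis at (φ, λ) is (−sin λ, cos λ, 0), so ΔE = −sin(173.14257°)·(-217.9) + cos(173.14257°)·(-401.0) = 424.15 m.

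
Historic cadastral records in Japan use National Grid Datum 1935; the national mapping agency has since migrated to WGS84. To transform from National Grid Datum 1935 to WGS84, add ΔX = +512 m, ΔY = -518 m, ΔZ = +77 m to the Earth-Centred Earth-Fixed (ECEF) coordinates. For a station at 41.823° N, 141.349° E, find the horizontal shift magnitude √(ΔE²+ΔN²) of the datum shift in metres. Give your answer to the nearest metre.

The local east axis at (φ, λ) is (−sin λ, cos λ, 0), so ΔE = −sin(141.349°)·512 + cos(141.349°)·(-518) = 84.76 m.
The local north axis is (−sin φ cos λ, −sin φ sin λ, cos φ), giving ΔN = 266.635 + 215.740 + 57.381 = 539.76 m.
Horizontal magnitude = √(ΔE² + ΔN²) = √(84.76² + 539.76²) = 546.37 m.

546 m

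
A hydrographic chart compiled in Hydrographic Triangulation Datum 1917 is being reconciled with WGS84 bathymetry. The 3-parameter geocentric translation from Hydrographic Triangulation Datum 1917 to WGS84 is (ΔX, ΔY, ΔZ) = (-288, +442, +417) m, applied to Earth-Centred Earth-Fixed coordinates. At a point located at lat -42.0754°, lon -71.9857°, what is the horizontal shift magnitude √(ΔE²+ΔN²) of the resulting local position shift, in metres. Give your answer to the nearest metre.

141 m

At φ = -42.0754°, λ = -71.9857°: sin φ = -0.670108, cos φ = 0.742264, sin λ = -0.950979, cos λ = 0.309254.
ΔE = −sin λ·ΔX + cos λ·ΔY = −(-0.950979)·(-288) + (0.309254)·(442) = -137.19 m.
ΔN = −sin φ cos λ·ΔX − sin φ sin λ·ΔY + cos φ·ΔZ = −(-0.670108)(0.309254)(-288) − (-0.670108)(-0.950979)(442) + (0.742264)(417) = -31.83 m.
Horizontal magnitude = √(ΔE² + ΔN²) = √((-137.19)² + (-31.83)²) = 140.84 m.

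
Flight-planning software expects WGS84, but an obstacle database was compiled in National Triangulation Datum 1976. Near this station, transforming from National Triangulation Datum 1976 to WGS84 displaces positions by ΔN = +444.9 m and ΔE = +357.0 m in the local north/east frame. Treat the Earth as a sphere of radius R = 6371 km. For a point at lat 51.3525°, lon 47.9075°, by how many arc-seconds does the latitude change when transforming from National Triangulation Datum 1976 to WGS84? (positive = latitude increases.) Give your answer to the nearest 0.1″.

On a sphere of radius R, 1 rad of latitude = R, so Δφ = ΔN / R = 444.9 / 6371000 = 6.9832e-05 rad = 14.404″.

Δφ = 14.4″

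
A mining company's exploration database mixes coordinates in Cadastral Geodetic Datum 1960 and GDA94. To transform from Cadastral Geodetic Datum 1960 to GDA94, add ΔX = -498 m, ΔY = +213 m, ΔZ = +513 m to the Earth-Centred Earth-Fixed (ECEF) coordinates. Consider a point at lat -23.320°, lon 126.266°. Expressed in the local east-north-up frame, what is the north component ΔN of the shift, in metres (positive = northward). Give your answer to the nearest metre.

At φ = -23.320°, λ = 126.266°: sin φ = -0.395866, cos φ = 0.918308, sin λ = 0.806279, cos λ = -0.591535.
ΔN = −sin φ cos λ·ΔX − sin φ sin λ·ΔY + cos φ·ΔZ = −(-0.395866)(-0.591535)(-498) − (-0.395866)(0.806279)(213) + (0.918308)(513) = 655.69 m.

ΔN = 656 m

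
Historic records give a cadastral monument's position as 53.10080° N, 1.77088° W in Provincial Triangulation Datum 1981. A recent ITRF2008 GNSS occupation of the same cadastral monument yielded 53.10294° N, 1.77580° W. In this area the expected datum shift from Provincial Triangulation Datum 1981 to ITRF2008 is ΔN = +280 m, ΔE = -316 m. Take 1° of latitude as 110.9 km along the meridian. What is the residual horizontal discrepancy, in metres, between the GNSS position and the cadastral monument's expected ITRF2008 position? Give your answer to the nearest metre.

Observed coordinate differences: Δφ = +0.00214°, Δλ = -0.00492°.
Converting to metres (1° lat = 110900 m, cos φ = 0.600409): observed ΔN = 237.3 m, observed ΔE = -327.6 m.
Subtracting the expected shift leaves a residual of 237.3 − (280) = -42.7 m north and -327.6 − (-316) = -11.6 m east.
Residual distance = √((-42.7)² + (-11.6)²) = 44.2 m.

44 m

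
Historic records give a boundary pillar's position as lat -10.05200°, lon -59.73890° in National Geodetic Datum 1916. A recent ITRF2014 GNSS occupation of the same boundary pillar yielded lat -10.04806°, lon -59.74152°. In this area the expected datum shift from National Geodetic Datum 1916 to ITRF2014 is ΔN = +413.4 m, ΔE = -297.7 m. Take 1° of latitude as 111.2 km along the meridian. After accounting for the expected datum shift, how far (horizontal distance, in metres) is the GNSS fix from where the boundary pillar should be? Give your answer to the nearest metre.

27 m

Observed coordinate differences: Δφ = +0.00394°, Δλ = -0.00262°.
Converting to metres (1° lat = 111200 m, cos φ = 0.984650): observed ΔN = 438.1 m, observed ΔE = -286.9 m.
Subtracting the expected shift leaves a residual of 438.1 − (413.4) = 24.7 m north and -286.9 − (-297.7) = 10.8 m east.
Residual distance = √(24.7² + 10.8²) = 27.0 m.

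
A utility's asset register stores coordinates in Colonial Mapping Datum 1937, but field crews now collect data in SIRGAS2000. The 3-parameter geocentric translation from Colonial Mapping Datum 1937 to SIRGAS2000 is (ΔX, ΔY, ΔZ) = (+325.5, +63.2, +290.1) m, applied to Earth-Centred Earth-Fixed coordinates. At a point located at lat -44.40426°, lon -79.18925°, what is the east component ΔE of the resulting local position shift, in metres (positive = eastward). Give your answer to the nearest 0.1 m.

The local east axis at (φ, λ) is (−sin λ, cos λ, 0), so ΔE = −sin(-79.18925°)·325.5 + cos(-79.18925°)·63.2 = 331.58 m.

ΔE = 331.6 m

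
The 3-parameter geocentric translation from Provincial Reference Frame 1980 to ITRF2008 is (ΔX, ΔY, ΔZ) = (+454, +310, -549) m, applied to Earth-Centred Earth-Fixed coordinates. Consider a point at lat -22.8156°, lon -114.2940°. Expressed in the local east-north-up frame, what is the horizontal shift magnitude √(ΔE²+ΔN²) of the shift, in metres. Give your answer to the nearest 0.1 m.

At φ = -22.8156°, λ = -114.2940°: sin φ = -0.387767, cos φ = 0.921758, sin λ = -0.911446, cos λ = -0.411419.
ΔE = −sin λ·ΔX + cos λ·ΔY = −(-0.911446)·(454) + (-0.411419)·(310) = 286.26 m.
ΔN = −sin φ cos λ·ΔX − sin φ sin λ·ΔY + cos φ·ΔZ = −(-0.387767)(-0.411419)(454) − (-0.387767)(-0.911446)(310) + (0.921758)(-549) = -688.04 m.
Horizontal magnitude = √(ΔE² + ΔN²) = √(286.26² + (-688.04)²) = 745.21 m.

745.2 m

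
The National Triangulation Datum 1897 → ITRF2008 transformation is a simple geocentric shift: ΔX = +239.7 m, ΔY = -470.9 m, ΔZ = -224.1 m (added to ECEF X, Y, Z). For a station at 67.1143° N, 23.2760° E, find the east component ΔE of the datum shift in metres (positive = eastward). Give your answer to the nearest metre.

At φ = 67.1143°, λ = 23.2760°: sin φ = 0.921282, cos φ = 0.388894, sin λ = 0.395161, cos λ = 0.918612.
ΔE = −sin λ·ΔX + cos λ·ΔY = −(0.395161)·(239.7) + (0.918612)·(-470.9) = -527.29 m.

ΔE = -527 m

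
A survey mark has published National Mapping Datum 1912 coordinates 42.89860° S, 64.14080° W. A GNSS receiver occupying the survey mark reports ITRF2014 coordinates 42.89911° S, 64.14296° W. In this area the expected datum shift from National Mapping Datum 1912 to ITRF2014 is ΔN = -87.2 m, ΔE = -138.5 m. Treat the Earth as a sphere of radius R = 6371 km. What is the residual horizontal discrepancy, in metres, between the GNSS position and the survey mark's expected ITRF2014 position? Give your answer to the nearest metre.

48 m

Observed coordinate differences: Δφ = -0.00051°, Δλ = -0.00216°.
Converting to metres (1° lat = 111195 m, cos φ = 0.732560): observed ΔN = -56.7 m, observed ΔE = -175.9 m.
Subtracting the expected shift leaves a residual of -56.7 − (-87.2) = 30.5 m north and -175.9 − (-138.5) = -37.4 m east.
Residual distance = √(30.5² + (-37.4)²) = 48.3 m.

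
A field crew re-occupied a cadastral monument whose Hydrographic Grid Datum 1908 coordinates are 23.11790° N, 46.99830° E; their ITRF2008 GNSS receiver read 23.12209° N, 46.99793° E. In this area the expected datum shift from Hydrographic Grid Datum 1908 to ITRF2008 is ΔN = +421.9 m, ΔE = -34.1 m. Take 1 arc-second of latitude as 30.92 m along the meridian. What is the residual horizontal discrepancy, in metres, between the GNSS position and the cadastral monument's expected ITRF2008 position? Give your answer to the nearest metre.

Observed coordinate differences: Δφ = +0.00419°, Δλ = -0.00037°.
Converting to metres (1° lat = 111312 m, cos φ = 0.919699): observed ΔN = 466.4 m, observed ΔE = -37.9 m.
Subtracting the expected shift leaves a residual of 466.4 − (421.9) = 44.5 m north and -37.9 − (-34.1) = -3.8 m east.
Residual distance = √(44.5² + (-3.8)²) = 44.7 m.

45 m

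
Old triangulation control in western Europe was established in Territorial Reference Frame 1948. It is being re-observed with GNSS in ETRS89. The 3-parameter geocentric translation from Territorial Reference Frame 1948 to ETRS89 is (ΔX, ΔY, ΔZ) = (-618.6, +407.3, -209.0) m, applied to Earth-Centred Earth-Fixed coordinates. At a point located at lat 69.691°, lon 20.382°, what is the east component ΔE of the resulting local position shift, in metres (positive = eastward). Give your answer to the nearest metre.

At φ = 69.691°, λ = 20.382°: sin φ = 0.937834, cos φ = 0.347083, sin λ = 0.348278, cos λ = 0.937391.
ΔE = −sin λ·ΔX + cos λ·ΔY = −(0.348278)·(-618.6) + (0.937391)·(407.3) = 597.24 m.

ΔE = 597 m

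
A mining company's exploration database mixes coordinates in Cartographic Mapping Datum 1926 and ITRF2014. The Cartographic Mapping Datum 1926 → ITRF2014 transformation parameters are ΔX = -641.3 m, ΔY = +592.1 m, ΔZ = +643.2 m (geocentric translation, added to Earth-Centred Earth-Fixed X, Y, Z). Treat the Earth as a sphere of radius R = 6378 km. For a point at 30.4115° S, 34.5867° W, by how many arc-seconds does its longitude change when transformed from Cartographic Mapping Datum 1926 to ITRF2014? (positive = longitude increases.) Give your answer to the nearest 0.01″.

Δλ = 4.63″

sin φ = -0.506207, cos φ = 0.862412, sin λ = -0.567653, cos λ = 0.823268.
East component: ΔE = −sin λ·ΔX + cos λ·ΔY = −(-0.567653)(-641.3) + (0.823268)(592.1) = 123.42 m.
1° of latitude spans πR/180 = 111317 m; at latitude φ, 1° of longitude spans that × cos φ = 96001.2 m, so Δλ = 123.42 / 96001.2 × 3600 = 4.628″.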